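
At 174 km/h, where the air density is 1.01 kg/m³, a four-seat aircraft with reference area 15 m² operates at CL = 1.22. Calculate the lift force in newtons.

L = 21600 N

Convert speed: v = 174 km/h ÷ 3.6 = 48.33 m/s.
L = ½ρv²S·CL = ½ × 1.01 × 48.33² × 15 × 1.22 = 21600 N ≈ 21.6 kN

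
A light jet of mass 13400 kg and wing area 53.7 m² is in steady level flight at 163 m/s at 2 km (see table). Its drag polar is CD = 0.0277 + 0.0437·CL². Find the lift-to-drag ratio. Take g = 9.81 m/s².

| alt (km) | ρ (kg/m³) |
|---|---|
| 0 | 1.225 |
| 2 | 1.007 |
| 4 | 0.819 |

L/D = 6.27

At 2 km, from the table: ρ = 1.007 kg/m³.
Level flight ⇒ L = W = m·g = 13400 × 9.81 = 1.3145×10^5 N.
Dynamic pressure q = 0.5 × 1.007 × 163² = 13380 Pa.
CL = W/(q·S) = 1.3145×10^5 / (13380 × 53.7) = 0.183.
CD = 0.0277 + 0.0437 × 0.183² = 0.02916.
L/D = CL/CD = 0.183 / 0.02916 = 6.27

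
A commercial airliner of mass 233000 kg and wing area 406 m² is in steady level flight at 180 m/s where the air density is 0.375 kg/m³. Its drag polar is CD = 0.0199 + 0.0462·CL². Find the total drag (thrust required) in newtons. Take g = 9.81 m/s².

In steady level flight, lift balances weight: W = mg = 233000 × 9.81 = 2.2857×10^6 N.
q = ½ρv² = ½ × 0.375 × 180² = 6075 Pa.
CL = W/(q·S) = 2.2857×10^6 / (6075 × 406) = 0.9267.
CD = 0.0199 + 0.0462 × 0.9267² = 0.05958.
D = q·S·CD = 6075 × 406 × 0.05958 = 1.469×10^5 N

D = 1.47×10^5 N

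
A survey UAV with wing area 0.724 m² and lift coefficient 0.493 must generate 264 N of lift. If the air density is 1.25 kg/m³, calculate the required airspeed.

L = ½ρv²S·CL ⇒ v = √(2L/(ρ·S·CL))
v = √(2 × 264 / (1.25 × 0.724 × 0.493)) = √1183 = 34.4 m/s

v = 34.4 m/s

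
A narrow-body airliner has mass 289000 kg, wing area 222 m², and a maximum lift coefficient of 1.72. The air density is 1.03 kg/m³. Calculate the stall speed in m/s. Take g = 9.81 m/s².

V_stall = 120 m/s

At stall, lift equals weight: L = W = m·g = 289000 × 9.81 = 2.835×10^6 N.
V_stall = √(2W/(ρ·S·CL,max)) = √(2 × 2.835×10^6 / (1.03 × 222 × 1.72))
V_stall = √14420 = 120 m/s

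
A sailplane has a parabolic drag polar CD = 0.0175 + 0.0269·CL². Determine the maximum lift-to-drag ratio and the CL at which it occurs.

(L/D)max = 23, at CL = 0.807

For CD = CD0 + K·CL², (L/D)max occurs at CL* = √(CD0/K) and equals 1/(2√(K·CD0)).
(L/D)max = 1/(2√(0.0269 × 0.0175)) = 1/(2 × 0.0217) = 23
CL* = √(0.0175/0.0269) = 0.807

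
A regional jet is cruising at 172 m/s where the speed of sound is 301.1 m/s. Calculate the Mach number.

M = v/a = 172 / 301.1 = 0.571

M = 0.571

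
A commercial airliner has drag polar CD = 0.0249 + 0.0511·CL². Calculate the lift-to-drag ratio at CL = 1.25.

L/D = 11.9

CD = 0.0249 + 0.0511 × 1.25² = 0.1047
L/D = CL/CD = 1.25 / 0.1047 = 11.9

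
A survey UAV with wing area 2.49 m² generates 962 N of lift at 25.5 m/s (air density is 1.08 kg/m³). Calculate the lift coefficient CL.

CL = 1.1

From L = ½ρv²S·CL, rearranging gives CL = 2L/(ρv²S).
CL = 2 × 962 / (1.08 × 25.5² × 2.49) = 1.1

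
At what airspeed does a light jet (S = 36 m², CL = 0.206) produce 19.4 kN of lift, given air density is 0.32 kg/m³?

L = ½ρv²S·CL ⇒ v = √(2L/(ρ·S·CL))
v = √(2 × 19400 / (0.32 × 36 × 0.206)) = √16350 = 128 m/s

v = 128 m/s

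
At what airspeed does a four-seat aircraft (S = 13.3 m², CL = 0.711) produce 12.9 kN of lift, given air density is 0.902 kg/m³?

v = 55 m/s

L = ½ρv²S·CL ⇒ v = √(2L/(ρ·S·CL))
v = √(2 × 12900 / (0.902 × 13.3 × 0.711)) = √3025 = 55 m/s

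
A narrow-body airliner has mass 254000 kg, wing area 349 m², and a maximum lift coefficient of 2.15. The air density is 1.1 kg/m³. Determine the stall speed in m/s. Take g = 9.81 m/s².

V_stall = 77.7 m/s

Weight W = mg = 254000 × 9.81 = 2.492×10^6 N.
From L = ½ρV²S·CL,max = W: V_stall = √(2W/(ρSCL,max)) = √(2·2.492×10^6/(1.1·349·2.15))
V_stall = √6038 = 77.7 m/s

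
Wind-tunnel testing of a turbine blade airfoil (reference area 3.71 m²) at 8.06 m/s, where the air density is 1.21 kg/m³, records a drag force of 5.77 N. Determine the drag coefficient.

CD = 0.0396

From D = ½ρv²S·CD, rearranging gives CD = 2D/(ρv²S).
CD = 2 × 5.77 / (1.21 × 8.06² × 3.71) = 0.0396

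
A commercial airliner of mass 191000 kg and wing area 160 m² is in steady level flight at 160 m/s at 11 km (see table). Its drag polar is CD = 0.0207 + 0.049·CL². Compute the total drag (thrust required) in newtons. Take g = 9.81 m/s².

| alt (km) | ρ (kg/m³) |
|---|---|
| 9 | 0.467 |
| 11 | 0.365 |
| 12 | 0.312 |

At 11 km, from the table: ρ = 0.365 kg/m³.
Level flight ⇒ L = W = m·g = 191000 × 9.81 = 1.8737×10^6 N.
Dynamic pressure q = 0.5 × 0.365 × 160² = 4672 Pa.
CL = W/(q·S) = 1.8737×10^6 / (4672 × 160) = 2.507.
CD = 0.0207 + 0.049 × 2.507² = 0.3286.
D = q·S·CD = 4672 × 160 × 0.3286 = 2.456×10^5 N

D = 2.46×10^5 N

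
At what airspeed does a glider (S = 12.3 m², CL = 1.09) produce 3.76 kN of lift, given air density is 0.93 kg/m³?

L = ½ρv²S·CL ⇒ v = √(2L/(ρ·S·CL))
v = √(2 × 3760 / (0.93 × 12.3 × 1.09)) = √603.1 = 24.6 m/s

v = 24.6 m/s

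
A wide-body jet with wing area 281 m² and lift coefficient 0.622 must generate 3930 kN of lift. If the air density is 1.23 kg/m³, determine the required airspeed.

v = 191 m/s

L = ½ρv²S·CL ⇒ v = √(2L/(ρ·S·CL))
v = √(2 × 3.93×10^6 / (1.23 × 281 × 0.622)) = √36560 = 191 m/s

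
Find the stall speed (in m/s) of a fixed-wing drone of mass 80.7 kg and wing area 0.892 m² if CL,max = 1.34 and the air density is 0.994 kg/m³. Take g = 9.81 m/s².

V_stall = 36.5 m/s

Weight W = mg = 80.7 × 9.81 = 791.7 N.
V_stall = √(2W/(ρ·S·CL,max)) = √(2 × 791.7 / (0.994 × 0.892 × 1.34))
V_stall = √1333 = 36.5 m/s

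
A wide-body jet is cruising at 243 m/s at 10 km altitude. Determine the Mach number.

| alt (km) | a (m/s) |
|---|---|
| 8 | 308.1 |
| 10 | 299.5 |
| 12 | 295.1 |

At 10 km, from the table: a = 299.5 m/s.
M = v/a = 243 / 299.5 = 0.811

M = 0.811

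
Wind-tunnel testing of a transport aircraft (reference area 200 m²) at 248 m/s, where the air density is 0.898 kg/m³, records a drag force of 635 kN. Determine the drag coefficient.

From D = ½ρv²S·CD, rearranging gives CD = 2D/(ρv²S).
CD = 2 × 6.35×10^5 / (0.898 × 248² × 200) = 0.115

CD = 0.115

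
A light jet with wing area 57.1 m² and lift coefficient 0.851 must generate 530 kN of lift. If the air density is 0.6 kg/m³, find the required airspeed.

v = 191 m/s

L = ½ρv²S·CL ⇒ v = √(2L/(ρ·S·CL))
v = √(2 × 5.3×10^5 / (0.6 × 57.1 × 0.851)) = √36360 = 191 m/s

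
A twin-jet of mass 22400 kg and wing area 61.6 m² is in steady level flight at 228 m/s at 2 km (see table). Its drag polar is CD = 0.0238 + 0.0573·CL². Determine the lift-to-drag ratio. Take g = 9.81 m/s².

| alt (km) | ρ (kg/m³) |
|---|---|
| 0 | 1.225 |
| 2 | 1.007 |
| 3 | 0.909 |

L/D = 5.48

At 2 km, from the table: ρ = 1.007 kg/m³.
Level flight ⇒ L = W = m·g = 22400 × 9.81 = 2.1974×10^5 N.
q = ½ρv² = ½ × 1.007 × 228² = 26170 Pa.
CL = 2W/(ρv²S) = 2×2.1974×10^5/(1.007×228²×61.6) = 0.1363.
CD = 0.0238 + 0.0573 × 0.1363² = 0.02486.
L/D = CL/CD = 0.1363 / 0.02486 = 5.48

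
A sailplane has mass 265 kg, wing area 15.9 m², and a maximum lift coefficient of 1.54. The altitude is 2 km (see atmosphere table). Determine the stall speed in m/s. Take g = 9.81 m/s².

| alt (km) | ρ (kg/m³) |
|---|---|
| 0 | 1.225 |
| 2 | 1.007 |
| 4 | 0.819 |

At 2 km, from the table: ρ = 1.007 kg/m³.
Stall occurs when L = W at CL,max. W = mg = 265 × 9.81 = 2600 N.
V_stall = √(2W/(ρ·S·CL,max)) = √(2 × 2600 / (1.007 × 15.9 × 1.54))
V_stall = √210.9 = 14.5 m/s

V_stall = 14.5 m/s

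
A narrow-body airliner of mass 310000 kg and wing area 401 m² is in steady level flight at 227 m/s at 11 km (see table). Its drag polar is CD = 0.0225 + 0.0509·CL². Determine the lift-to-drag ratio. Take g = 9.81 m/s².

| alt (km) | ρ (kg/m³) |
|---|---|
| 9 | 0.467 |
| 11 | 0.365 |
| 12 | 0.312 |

L/D = 14.5

At 11 km, from the table: ρ = 0.365 kg/m³.
Level flight ⇒ L = W = m·g = 310000 × 9.81 = 3.0411×10^6 N.
q = ½ρv² = ½ × 0.365 × 227² = 9404 Pa.
CL = W/(q·S) = 3.0411×10^6 / (9404 × 401) = 0.8064.
CD = 0.0225 + 0.0509 × 0.8064² = 0.0556.
L/D = CL/CD = 0.8064 / 0.0556 = 14.5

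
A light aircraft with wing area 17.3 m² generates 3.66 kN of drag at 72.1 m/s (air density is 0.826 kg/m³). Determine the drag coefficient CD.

CD = 0.0985

From D = ½ρv²S·CD, rearranging gives CD = 2D/(ρv²S).
CD = 2 × 3660 / (0.826 × 72.1² × 17.3) = 0.0985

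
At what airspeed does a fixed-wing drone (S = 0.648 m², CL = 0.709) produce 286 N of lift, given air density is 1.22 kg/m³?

v = 31.9 m/s

L = ½ρv²S·CL ⇒ v = √(2L/(ρ·S·CL))
v = √(2 × 286 / (1.22 × 0.648 × 0.709)) = √1021 = 31.9 m/s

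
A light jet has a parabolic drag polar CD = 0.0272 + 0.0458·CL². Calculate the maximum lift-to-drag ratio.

For CD = CD0 + K·CL², (L/D)max occurs at CL* = √(CD0/K) and equals 1/(2√(K·CD0)).
(L/D)max = 1/(2√(0.0458 × 0.0272)) = 1/(2 × 0.0353) = 14.2

(L/D)max = 14.2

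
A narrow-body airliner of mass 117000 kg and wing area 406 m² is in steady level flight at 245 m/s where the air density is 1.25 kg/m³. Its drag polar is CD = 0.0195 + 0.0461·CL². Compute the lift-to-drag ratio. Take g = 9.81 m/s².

L/D = 3.81

Weight W = mg = 117000 × 9.81 = 1.1478×10^6 N; in level flight L = W.
Dynamic pressure q = 0.5 × 1.25 × 245² = 37520 Pa.
Required CL = L/(qS) = 1.1478×10^6/(37520·406) = 0.07536.
CD = 0.0195 + 0.0461 × 0.07536² = 0.01976.
L/D = CL/CD = 0.07536 / 0.01976 = 3.81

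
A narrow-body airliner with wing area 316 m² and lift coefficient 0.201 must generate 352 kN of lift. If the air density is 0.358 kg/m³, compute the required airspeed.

L = ½ρv²S·CL ⇒ v = √(2L/(ρ·S·CL))
v = √(2 × 3.52×10^5 / (0.358 × 316 × 0.201)) = √30960 = 176 m/s

v = 176 m/s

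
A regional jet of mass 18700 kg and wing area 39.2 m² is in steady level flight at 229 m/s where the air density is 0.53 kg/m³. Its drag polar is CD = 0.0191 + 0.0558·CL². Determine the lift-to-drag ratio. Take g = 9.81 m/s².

L/D = 13.2

In steady level flight, lift balances weight: W = mg = 18700 × 9.81 = 1.8345×10^5 N.
q = ½ρv² = ½ × 0.53 × 229² = 13900 Pa.
CL = 2W/(ρv²S) = 2×1.8345×10^5/(0.53×229²×39.2) = 0.3368.
CD = 0.0191 + 0.0558 × 0.3368² = 0.02543.
L/D = CL/CD = 0.3368 / 0.02543 = 13.2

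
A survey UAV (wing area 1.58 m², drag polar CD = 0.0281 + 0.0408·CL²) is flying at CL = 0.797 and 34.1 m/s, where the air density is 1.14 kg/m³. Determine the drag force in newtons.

D = 56.6 N

CD = 0.0281 + 0.0408 × 0.797² = 0.05402
D = ½ρv²S·CD = ½ × 1.14 × 34.1² × 1.58 × 0.05402 = 56.6 N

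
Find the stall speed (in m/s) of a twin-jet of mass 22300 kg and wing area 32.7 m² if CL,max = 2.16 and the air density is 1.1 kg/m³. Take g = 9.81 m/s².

Stall occurs when L = W at CL,max. W = mg = 22300 × 9.81 = 2.188×10^5 N.
V_stall = √(2W/(ρ·S·CL,max)) = √(2 × 2.188×10^5 / (1.1 × 32.7 × 2.16))
V_stall = √5631 = 75 m/s

V_stall = 75 m/s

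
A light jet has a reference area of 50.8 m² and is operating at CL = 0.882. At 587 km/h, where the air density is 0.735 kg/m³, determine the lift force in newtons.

Convert speed: v = 587 km/h ÷ 3.6 = 163.1 m/s.
Dynamic pressure q = ½ρv² = ½ × 0.735 × 163.1² = 9771 Pa.
L = q·S·CL = 9771 × 50.8 × 0.882 = 4.38×10^5 N ≈ 438 kN

L = 4.38×10^5 N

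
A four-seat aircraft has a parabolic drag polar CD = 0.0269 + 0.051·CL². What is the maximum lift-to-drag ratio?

(L/D)max = 13.5

For CD = CD0 + K·CL², (L/D)max occurs at CL* = √(CD0/K) and equals 1/(2√(K·CD0)).
(L/D)max = 1/(2√(0.051 × 0.0269)) = 1/(2 × 0.03704) = 13.5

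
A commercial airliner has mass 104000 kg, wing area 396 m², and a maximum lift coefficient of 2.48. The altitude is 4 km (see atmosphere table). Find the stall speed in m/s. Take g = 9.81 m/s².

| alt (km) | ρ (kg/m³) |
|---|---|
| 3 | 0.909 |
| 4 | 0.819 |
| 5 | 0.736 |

V_stall = 50.4 m/s

At 4 km, from the table: ρ = 0.819 kg/m³.
Stall occurs when L = W at CL,max. W = mg = 104000 × 9.81 = 1.02×10^6 N.
From L = ½ρV²S·CL,max = W: V_stall = √(2W/(ρSCL,max)) = √(2·1.02×10^6/(0.819·396·2.48))
V_stall = √2537 = 50.4 m/s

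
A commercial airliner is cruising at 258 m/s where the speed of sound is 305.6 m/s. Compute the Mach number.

M = 0.844

M = v/a = 258 / 305.6 = 0.844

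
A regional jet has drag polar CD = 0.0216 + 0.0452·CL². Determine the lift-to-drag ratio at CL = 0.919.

L/D = 15.4

CD = 0.0216 + 0.0452 × 0.919² = 0.05977
L/D = CL/CD = 0.919 / 0.05977 = 15.4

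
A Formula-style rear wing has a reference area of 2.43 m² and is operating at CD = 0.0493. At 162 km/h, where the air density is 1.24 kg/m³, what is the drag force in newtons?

Convert speed: v = 162 km/h ÷ 3.6 = 45 m/s.
Dynamic pressure q = ½ρv² = ½ × 1.24 × 45² = 1256 Pa.
D = q·S·CD = 1256 × 2.43 × 0.0493 = 150 N

D = 150 N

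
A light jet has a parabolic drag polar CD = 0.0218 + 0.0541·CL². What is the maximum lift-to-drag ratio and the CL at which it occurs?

For CD = CD0 + K·CL², (L/D)max occurs at CL* = √(CD0/K) and equals 1/(2√(K·CD0)).
(L/D)max = 1/(2√(0.0541 × 0.0218)) = 1/(2 × 0.03434) = 14.6
CL* = √(0.0218/0.0541) = 0.635

(L/D)max = 14.6, at CL = 0.635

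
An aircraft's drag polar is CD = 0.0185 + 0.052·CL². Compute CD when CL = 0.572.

CD = 0.0355

CD = 0.0185 + 0.052 × 0.572² = 0.0185 + 0.01701 = 0.0355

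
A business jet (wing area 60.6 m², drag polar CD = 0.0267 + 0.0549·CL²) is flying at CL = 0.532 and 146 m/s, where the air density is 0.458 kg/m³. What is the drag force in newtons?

D = 12500 N

CD = 0.0267 + 0.0549 × 0.532² = 0.04224
D = ½ρv²S·CD = ½ × 0.458 × 146² × 60.6 × 0.04224 = 12500 N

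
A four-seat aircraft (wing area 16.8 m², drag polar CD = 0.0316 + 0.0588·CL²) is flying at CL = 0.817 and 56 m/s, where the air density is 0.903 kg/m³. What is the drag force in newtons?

CD = 0.0316 + 0.0588 × 0.817² = 0.07085
D = ½ρv²S·CD = ½ × 0.903 × 56² × 16.8 × 0.07085 = 1690 N

D = 1690 N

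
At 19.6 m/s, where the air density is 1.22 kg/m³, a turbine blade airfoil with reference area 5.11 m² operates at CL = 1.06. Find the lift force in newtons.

L = ½ρv²S·CL = ½ × 1.22 × 19.6² × 5.11 × 1.06 = 1270 N

L = 1270 N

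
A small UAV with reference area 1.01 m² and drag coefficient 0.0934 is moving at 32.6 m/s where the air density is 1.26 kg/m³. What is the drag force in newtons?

D = ½ρv²S·CD = ½ × 1.26 × 32.6² × 1.01 × 0.0934 = 63.2 N

D = 63.2 N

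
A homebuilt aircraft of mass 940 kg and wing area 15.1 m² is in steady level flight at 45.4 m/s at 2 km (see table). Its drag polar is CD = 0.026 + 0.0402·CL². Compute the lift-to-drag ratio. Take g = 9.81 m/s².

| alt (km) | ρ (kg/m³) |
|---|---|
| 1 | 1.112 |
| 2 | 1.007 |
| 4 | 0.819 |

At 2 km, from the table: ρ = 1.007 kg/m³.
In steady level flight, lift balances weight: W = mg = 940 × 9.81 = 9221.4 N.
q = ½ρv² = ½ × 1.007 × 45.4² = 1038 Pa.
CL = W/(q·S) = 9221.4 / (1038 × 15.1) = 0.5884.
CD = 0.026 + 0.0402 × 0.5884² = 0.03992.
L/D = CL/CD = 0.5884 / 0.03992 = 14.7

L/D = 14.7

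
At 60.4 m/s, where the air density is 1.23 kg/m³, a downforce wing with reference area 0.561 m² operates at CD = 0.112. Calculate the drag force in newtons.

D = ½ρv²S·CD = ½ × 1.23 × 60.4² × 0.561 × 0.112 = 141 N

D = 141 N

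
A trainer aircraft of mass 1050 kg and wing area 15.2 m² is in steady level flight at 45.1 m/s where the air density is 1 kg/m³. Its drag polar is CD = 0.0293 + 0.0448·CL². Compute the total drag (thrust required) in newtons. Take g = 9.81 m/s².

D = 760 N

Level flight ⇒ L = W = m·g = 1050 × 9.81 = 10300 N.
q = ½ρv² = ½ × 1 × 45.1² = 1017 Pa.
CL = W/(q·S) = 10300 / (1017 × 15.2) = 0.6663.
CD = 0.0293 + 0.0448 × 0.6663² = 0.04919.
D = q·S·CD = 1017 × 15.2 × 0.04919 = 760.4 N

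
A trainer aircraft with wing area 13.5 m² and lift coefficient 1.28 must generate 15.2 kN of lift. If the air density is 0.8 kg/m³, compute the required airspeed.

v = 46.9 m/s

L = ½ρv²S·CL ⇒ v = √(2L/(ρ·S·CL))
v = √(2 × 15200 / (0.8 × 13.5 × 1.28)) = √2199 = 46.9 m/s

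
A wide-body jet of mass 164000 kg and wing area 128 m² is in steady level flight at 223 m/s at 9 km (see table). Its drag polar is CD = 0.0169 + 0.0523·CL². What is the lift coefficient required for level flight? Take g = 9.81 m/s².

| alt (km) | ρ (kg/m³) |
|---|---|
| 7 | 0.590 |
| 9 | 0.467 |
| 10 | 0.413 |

At 9 km, from the table: ρ = 0.467 kg/m³.
In steady level flight, lift balances weight: W = mg = 164000 × 9.81 = 1.6088×10^6 N.
Dynamic pressure q = 0.5 × 0.467 × 223² = 11610 Pa.
CL = W/(q·S) = 1.6088×10^6 / (11610 × 128) = 1.082.

CL = 1.08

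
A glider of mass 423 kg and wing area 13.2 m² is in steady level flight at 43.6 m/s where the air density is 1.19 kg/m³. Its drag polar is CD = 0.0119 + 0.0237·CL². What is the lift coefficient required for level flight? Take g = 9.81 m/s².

In steady level flight, lift balances weight: W = mg = 423 × 9.81 = 4149.6 N.
Dynamic pressure q = 0.5 × 1.19 × 43.6² = 1131 Pa.
Required CL = L/(qS) = 4149.6/(1131·13.2) = 0.2779.

CL = 0.278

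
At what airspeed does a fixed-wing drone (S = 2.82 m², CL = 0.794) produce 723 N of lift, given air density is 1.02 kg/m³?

L = ½ρv²S·CL ⇒ v = √(2L/(ρ·S·CL))
v = √(2 × 723 / (1.02 × 2.82 × 0.794)) = √633.1 = 25.2 m/s

v = 25.2 m/s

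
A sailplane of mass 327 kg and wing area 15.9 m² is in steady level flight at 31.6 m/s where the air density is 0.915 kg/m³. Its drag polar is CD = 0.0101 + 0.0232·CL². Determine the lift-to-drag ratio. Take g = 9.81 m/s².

L/D = 30.2

Weight W = mg = 327 × 9.81 = 3207.9 N; in level flight L = W.
q = ½ρv² = ½ × 0.915 × 31.6² = 456.8 Pa.
Required CL = L/(qS) = 3207.9/(456.8·15.9) = 0.4416.
CD = 0.0101 + 0.0232 × 0.4416² = 0.01462.
L/D = CL/CD = 0.4416 / 0.01462 = 30.2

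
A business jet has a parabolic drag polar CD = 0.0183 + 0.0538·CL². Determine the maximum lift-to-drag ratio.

For CD = CD0 + K·CL², (L/D)max occurs at CL* = √(CD0/K) and equals 1/(2√(K·CD0)).
(L/D)max = 1/(2√(0.0538 × 0.0183)) = 1/(2 × 0.03138) = 15.9

(L/D)max = 15.9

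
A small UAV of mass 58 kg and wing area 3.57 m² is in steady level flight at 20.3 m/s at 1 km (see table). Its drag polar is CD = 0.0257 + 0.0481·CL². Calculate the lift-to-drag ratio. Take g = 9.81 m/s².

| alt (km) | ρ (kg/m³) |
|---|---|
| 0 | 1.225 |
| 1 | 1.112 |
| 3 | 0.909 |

L/D = 14.2

At 1 km, from the table: ρ = 1.112 kg/m³.
Level flight ⇒ L = W = m·g = 58 × 9.81 = 568.98 N.
q = ½ρv² = ½ × 1.112 × 20.3² = 229.1 Pa.
CL = 2W/(ρv²S) = 2×568.98/(1.112×20.3²×3.57) = 0.6956.
CD = 0.0257 + 0.0481 × 0.6956² = 0.04897.
L/D = CL/CD = 0.6956 / 0.04897 = 14.2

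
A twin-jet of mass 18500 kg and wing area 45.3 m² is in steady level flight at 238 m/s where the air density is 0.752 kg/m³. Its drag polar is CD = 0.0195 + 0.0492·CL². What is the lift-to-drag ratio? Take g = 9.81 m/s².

In steady level flight, lift balances weight: W = mg = 18500 × 9.81 = 1.8148×10^5 N.
q = ½ρv² = ½ × 0.752 × 238² = 21300 Pa.
CL = W/(q·S) = 1.8148×10^5 / (21300 × 45.3) = 0.1881.
CD = 0.0195 + 0.0492 × 0.1881² = 0.02124.
L/D = CL/CD = 0.1881 / 0.02124 = 8.86

L/D = 8.86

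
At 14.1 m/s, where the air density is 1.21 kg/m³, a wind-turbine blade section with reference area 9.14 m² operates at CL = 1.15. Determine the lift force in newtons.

L = 1260 N

Dynamic pressure q = ½ρv² = ½ × 1.21 × 14.1² = 120.3 Pa.
L = q·S·CL = 120.3 × 9.14 × 1.15 = 1260 N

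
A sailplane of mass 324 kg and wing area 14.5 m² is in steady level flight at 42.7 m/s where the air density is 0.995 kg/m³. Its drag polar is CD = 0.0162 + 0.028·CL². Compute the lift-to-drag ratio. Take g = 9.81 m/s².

Level flight ⇒ L = W = m·g = 324 × 9.81 = 3178.4 N.
q = ½ρv² = ½ × 0.995 × 42.7² = 907.1 Pa.
CL = W/(q·S) = 3178.4 / (907.1 × 14.5) = 0.2417.
CD = 0.0162 + 0.028 × 0.2417² = 0.01784.
L/D = CL/CD = 0.2417 / 0.01784 = 13.5

L/D = 13.5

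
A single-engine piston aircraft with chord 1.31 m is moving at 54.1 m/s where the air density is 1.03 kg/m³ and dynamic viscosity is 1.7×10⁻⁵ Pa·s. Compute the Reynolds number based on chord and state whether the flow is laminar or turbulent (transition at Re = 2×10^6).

Re = 4.29×10^6 (turbulent)

Re = ρ·v·c/μ = 1.03 × 54.1 × 1.31 / (1.7×10⁻⁵) = 4.29×10^6
Since 4.29×10^6 > 2×10^6, the flow is turbulent.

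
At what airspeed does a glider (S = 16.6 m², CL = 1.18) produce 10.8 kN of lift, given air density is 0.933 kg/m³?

L = ½ρv²S·CL ⇒ v = √(2L/(ρ·S·CL))
v = √(2 × 10800 / (0.933 × 16.6 × 1.18)) = √1182 = 34.4 m/s

v = 34.4 m/s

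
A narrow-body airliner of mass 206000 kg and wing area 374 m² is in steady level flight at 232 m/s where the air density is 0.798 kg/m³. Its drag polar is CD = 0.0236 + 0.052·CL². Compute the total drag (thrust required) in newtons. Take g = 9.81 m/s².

D = 2.16×10^5 N

In steady level flight, lift balances weight: W = mg = 206000 × 9.81 = 2.0209×10^6 N.
q = ½ρv² = ½ × 0.798 × 232² = 21480 Pa.
CL = 2W/(ρv²S) = 2×2.0209×10^6/(0.798×232²×374) = 0.2516.
CD = 0.0236 + 0.052 × 0.2516² = 0.02689.
D = q·S·CD = 21480 × 374 × 0.02689 = 2.16×10^5 N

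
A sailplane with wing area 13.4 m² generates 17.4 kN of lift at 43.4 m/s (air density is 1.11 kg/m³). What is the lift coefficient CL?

From L = ½ρv²S·CL, rearranging gives CL = 2L/(ρv²S).
CL = 2 × 17400 / (1.11 × 43.4² × 13.4) = 1.24

CL = 1.24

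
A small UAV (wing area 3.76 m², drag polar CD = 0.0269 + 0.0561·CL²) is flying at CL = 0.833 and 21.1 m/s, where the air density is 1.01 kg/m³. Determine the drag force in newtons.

CD = 0.0269 + 0.0561 × 0.833² = 0.06583
D = ½ρv²S·CD = ½ × 1.01 × 21.1² × 3.76 × 0.06583 = 55.6 N

D = 55.6 N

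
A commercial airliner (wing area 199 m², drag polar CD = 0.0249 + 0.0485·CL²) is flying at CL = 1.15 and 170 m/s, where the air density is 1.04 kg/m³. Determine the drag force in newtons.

D = 2.66×10^5 N

CD = 0.0249 + 0.0485 × 1.15² = 0.08904
D = ½ρv²S·CD = ½ × 1.04 × 170² × 199 × 0.08904 = 2.66×10^5 N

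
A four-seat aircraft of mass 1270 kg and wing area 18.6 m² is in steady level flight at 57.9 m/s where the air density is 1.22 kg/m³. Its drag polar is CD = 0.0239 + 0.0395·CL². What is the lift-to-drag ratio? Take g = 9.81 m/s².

Level flight ⇒ L = W = m·g = 1270 × 9.81 = 12459 N.
Dynamic pressure q = 0.5 × 1.22 × 57.9² = 2045 Pa.
Required CL = L/(qS) = 12459/(2045·18.6) = 0.3275.
CD = 0.0239 + 0.0395 × 0.3275² = 0.02814.
L/D = CL/CD = 0.3275 / 0.02814 = 11.6

L/D = 11.6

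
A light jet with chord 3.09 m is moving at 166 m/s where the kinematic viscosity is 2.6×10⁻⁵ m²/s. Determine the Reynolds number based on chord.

Re = 1.97×10^7

Re = v·c/ν = 166 × 3.09 / (2.6×10⁻⁵) = 1.97×10^7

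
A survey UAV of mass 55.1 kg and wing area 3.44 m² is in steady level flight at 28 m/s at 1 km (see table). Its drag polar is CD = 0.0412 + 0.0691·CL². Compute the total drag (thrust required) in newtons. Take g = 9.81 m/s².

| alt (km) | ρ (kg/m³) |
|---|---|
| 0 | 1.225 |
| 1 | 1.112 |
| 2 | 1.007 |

D = 75.2 N

At 1 km, from the table: ρ = 1.112 kg/m³.
In steady level flight, lift balances weight: W = mg = 55.1 × 9.81 = 540.53 N.
q = ½ρv² = ½ × 1.112 × 28² = 435.9 Pa.
CL = W/(q·S) = 540.53 / (435.9 × 3.44) = 0.3605.
CD = 0.0412 + 0.0691 × 0.3605² = 0.05018.
D = q·S·CD = 435.9 × 3.44 × 0.05018 = 75.24 N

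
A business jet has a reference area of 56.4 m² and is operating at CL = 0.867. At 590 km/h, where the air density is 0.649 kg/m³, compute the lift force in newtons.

L = 4.26×10^5 N

Convert speed: v = 590 km/h ÷ 3.6 = 163.9 m/s.
L = ½ρv²S·CL = ½ × 0.649 × 163.9² × 56.4 × 0.867 = 4.26×10^5 N ≈ 426 kN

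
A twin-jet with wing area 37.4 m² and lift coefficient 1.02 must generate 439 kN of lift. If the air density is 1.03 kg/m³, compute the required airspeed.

L = ½ρv²S·CL ⇒ v = √(2L/(ρ·S·CL))
v = √(2 × 4.39×10^5 / (1.03 × 37.4 × 1.02)) = √22350 = 149 m/s

v = 149 m/s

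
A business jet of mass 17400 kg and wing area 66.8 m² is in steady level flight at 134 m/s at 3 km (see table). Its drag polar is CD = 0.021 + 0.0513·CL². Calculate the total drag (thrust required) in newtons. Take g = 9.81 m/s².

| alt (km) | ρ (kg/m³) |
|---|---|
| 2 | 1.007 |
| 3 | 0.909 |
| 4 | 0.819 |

D = 14200 N

At 3 km, from the table: ρ = 0.909 kg/m³.
Level flight ⇒ L = W = m·g = 17400 × 9.81 = 1.7069×10^5 N.
Dynamic pressure q = 0.5 × 0.909 × 134² = 8161 Pa.
Required CL = L/(qS) = 1.7069×10^5/(8161·66.8) = 0.3131.
CD = 0.021 + 0.0513 × 0.3131² = 0.02603.
D = q·S·CD = 8161 × 66.8 × 0.02603 = 14190 N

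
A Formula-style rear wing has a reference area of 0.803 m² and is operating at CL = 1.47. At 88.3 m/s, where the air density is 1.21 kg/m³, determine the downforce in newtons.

Dynamic pressure q = ½ρv² = ½ × 1.21 × 88.3² = 4717 Pa.
L = q·S·CL = 4717 × 0.803 × 1.47 = 5570 N ≈ 5.57 kN

L = 5570 N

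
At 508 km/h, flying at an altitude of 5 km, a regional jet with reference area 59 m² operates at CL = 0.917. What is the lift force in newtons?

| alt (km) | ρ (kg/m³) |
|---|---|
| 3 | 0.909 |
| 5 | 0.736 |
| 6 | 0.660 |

At 5 km, from the table: ρ = 0.736 kg/m³.
Convert speed: v = 508 km/h ÷ 3.6 = 141.1 m/s.
Dynamic pressure q = ½ρv² = ½ × 0.736 × 141.1² = 7328 Pa.
L = q·S·CL = 7328 × 59 × 0.917 = 3.96×10^5 N ≈ 396 kN

L = 3.96×10^5 N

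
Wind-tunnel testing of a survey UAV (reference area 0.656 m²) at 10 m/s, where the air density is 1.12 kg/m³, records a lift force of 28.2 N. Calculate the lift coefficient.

CL = 0.768

From L = ½ρv²S·CL, rearranging gives CL = 2L/(ρv²S).
CL = 2 × 28.2 / (1.12 × 10² × 0.656) = 0.768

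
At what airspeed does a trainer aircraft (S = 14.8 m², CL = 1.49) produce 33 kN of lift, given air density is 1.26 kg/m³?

v = 48.7 m/s

L = ½ρv²S·CL ⇒ v = √(2L/(ρ·S·CL))
v = √(2 × 33000 / (1.26 × 14.8 × 1.49)) = √2375 = 48.7 m/s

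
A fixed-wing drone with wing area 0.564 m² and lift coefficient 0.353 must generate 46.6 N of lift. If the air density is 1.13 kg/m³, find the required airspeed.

L = ½ρv²S·CL ⇒ v = √(2L/(ρ·S·CL))
v = √(2 × 46.6 / (1.13 × 0.564 × 0.353)) = √414.3 = 20.4 m/s

v = 20.4 m/s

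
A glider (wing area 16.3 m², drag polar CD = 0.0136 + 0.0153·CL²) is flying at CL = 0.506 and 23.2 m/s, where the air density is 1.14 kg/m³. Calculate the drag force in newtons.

CD = 0.0136 + 0.0153 × 0.506² = 0.01752
D = ½ρv²S·CD = ½ × 1.14 × 23.2² × 16.3 × 0.01752 = 87.6 N

D = 87.6 N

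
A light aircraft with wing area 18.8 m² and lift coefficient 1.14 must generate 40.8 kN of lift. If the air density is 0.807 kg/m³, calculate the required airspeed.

v = 68.7 m/s

L = ½ρv²S·CL ⇒ v = √(2L/(ρ·S·CL))
v = √(2 × 40800 / (0.807 × 18.8 × 1.14)) = √4718 = 68.7 m/s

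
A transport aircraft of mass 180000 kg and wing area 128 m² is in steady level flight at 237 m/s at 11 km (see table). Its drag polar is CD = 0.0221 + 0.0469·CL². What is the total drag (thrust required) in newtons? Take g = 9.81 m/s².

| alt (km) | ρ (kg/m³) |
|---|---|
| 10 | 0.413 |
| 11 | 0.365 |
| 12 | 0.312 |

D = 1.4×10^5 N

At 11 km, from the table: ρ = 0.365 kg/m³.
Level flight ⇒ L = W = m·g = 180000 × 9.81 = 1.7658×10^6 N.
q = ½ρv² = ½ × 0.365 × 237² = 10250 Pa.
CL = W/(q·S) = 1.7658×10^6 / (10250 × 128) = 1.346.
CD = 0.0221 + 0.0469 × 1.346² = 0.107.
D = q·S·CD = 10250 × 128 × 0.107 = 1.404×10^5 N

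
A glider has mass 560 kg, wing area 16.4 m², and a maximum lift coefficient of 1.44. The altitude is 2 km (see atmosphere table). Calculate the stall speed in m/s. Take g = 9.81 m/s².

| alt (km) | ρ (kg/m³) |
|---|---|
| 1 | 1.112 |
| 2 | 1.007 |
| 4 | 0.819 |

V_stall = 21.5 m/s

At 2 km, from the table: ρ = 1.007 kg/m³.
At stall, lift equals weight: L = W = m·g = 560 × 9.81 = 5494 N.
V_stall = √(2W/(ρ·S·CL,max)) = √(2 × 5494 / (1.007 × 16.4 × 1.44))
V_stall = √462 = 21.5 m/s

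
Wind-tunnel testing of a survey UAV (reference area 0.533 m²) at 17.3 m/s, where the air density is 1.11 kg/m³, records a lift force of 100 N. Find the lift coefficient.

CL = 1.13

From L = ½ρv²S·CL, rearranging gives CL = 2L/(ρv²S).
CL = 2 × 100 / (1.11 × 17.3² × 0.533) = 1.13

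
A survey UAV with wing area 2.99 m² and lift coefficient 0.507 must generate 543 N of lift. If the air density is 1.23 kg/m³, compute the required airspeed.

L = ½ρv²S·CL ⇒ v = √(2L/(ρ·S·CL))
v = √(2 × 543 / (1.23 × 2.99 × 0.507)) = √582.4 = 24.1 m/s

v = 24.1 m/s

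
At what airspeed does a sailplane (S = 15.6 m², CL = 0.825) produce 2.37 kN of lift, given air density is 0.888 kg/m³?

v = 20.4 m/s

L = ½ρv²S·CL ⇒ v = √(2L/(ρ·S·CL))
v = √(2 × 2370 / (0.888 × 15.6 × 0.825)) = √414.8 = 20.4 m/s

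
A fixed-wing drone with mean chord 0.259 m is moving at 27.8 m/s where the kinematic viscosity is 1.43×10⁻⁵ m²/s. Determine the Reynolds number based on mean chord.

Re = 5.04×10^5

Re = v·c/ν = 27.8 × 0.259 / (1.43×10⁻⁵) = 5.04×10^5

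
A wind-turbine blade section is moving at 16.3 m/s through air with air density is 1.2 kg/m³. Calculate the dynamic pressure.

q = ½ρv² = ½ × 1.2 × 16.3² = 159 Pa

q = 159 Pa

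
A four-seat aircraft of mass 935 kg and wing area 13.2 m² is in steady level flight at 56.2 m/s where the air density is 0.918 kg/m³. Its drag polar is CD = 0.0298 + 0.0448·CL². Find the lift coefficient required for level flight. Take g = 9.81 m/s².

CL = 0.479

Weight W = mg = 935 × 9.81 = 9172.4 N; in level flight L = W.
q = ½ρv² = ½ × 0.918 × 56.2² = 1450 Pa.
Required CL = L/(qS) = 9172.4/(1450·13.2) = 0.4793.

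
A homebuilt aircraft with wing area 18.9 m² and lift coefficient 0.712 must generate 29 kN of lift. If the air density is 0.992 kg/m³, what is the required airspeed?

L = ½ρv²S·CL ⇒ v = √(2L/(ρ·S·CL))
v = √(2 × 29000 / (0.992 × 18.9 × 0.712)) = √4345 = 65.9 m/s

v = 65.9 m/s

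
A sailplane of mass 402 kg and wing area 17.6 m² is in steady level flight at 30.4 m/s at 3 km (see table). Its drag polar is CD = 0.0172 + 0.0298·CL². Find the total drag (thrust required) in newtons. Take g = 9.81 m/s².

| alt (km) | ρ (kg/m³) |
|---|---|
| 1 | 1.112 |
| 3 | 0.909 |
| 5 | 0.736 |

At 3 km, from the table: ρ = 0.909 kg/m³.
Weight W = mg = 402 × 9.81 = 3943.6 N; in level flight L = W.
q = ½ρv² = ½ × 0.909 × 30.4² = 420 Pa.
CL = W/(q·S) = 3943.6 / (420 × 17.6) = 0.5335.
CD = 0.0172 + 0.0298 × 0.5335² = 0.02568.
D = q·S·CD = 420 × 17.6 × 0.02568 = 189.8 N

D = 190 N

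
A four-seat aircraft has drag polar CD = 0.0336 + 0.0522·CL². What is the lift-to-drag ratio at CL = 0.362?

CD = 0.0336 + 0.0522 × 0.362² = 0.04044
L/D = CL/CD = 0.362 / 0.04044 = 8.95

L/D = 8.95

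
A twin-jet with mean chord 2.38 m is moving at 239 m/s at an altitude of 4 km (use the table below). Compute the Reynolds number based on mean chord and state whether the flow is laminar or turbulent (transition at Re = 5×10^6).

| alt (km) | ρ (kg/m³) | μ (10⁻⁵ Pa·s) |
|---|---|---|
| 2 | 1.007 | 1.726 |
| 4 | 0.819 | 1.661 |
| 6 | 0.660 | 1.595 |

At 4 km, from the table: ρ = 0.819 kg/m³, μ = 1.661×10⁻⁵ Pa·s.
Re = ρ·v·c/μ = 0.819 × 239 × 2.38 / (1.661×10⁻⁵) = 2.8×10^7
Since 2.8×10^7 > 5×10^6, the flow is turbulent.

Re = 2.8×10^7 (turbulent)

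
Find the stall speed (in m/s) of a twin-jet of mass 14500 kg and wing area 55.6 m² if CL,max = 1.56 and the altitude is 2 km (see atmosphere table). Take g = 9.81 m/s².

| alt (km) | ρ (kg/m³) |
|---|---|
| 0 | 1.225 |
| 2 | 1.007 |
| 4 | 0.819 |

At 2 km, from the table: ρ = 1.007 kg/m³.
At stall, lift equals weight: L = W = m·g = 14500 × 9.81 = 1.422×10^5 N.
From L = ½ρV²S·CL,max = W: V_stall = √(2W/(ρSCL,max)) = √(2·1.422×10^5/(1.007·55.6·1.56))
V_stall = √3257 = 57.1 m/s

V_stall = 57.1 m/s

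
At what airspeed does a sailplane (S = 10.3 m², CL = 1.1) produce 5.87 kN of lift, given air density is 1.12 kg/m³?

L = ½ρv²S·CL ⇒ v = √(2L/(ρ·S·CL))
v = √(2 × 5870 / (1.12 × 10.3 × 1.1)) = √925.2 = 30.4 m/s

v = 30.4 m/s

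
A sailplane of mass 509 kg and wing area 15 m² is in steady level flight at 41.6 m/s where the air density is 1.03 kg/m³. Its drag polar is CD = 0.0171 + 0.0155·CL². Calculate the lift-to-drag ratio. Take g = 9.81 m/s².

L/D = 19.4

Weight W = mg = 509 × 9.81 = 4993.3 N; in level flight L = W.
Dynamic pressure q = 0.5 × 1.03 × 41.6² = 891.2 Pa.
Required CL = L/(qS) = 4993.3/(891.2·15) = 0.3735.
CD = 0.0171 + 0.0155 × 0.3735² = 0.01926.
L/D = CL/CD = 0.3735 / 0.01926 = 19.4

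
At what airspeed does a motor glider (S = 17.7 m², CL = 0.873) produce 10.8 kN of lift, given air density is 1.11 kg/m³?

v = 35.5 m/s

L = ½ρv²S·CL ⇒ v = √(2L/(ρ·S·CL))
v = √(2 × 10800 / (1.11 × 17.7 × 0.873)) = √1259 = 35.5 m/s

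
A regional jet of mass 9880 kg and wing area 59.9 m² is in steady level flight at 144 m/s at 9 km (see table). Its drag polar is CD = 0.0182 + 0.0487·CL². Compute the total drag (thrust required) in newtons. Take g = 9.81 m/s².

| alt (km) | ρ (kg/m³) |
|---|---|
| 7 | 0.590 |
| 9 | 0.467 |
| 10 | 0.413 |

D = 6860 N

At 9 km, from the table: ρ = 0.467 kg/m³.
In steady level flight, lift balances weight: W = mg = 9880 × 9.81 = 96923 N.
Dynamic pressure q = 0.5 × 0.467 × 144² = 4842 Pa.
Required CL = L/(qS) = 96923/(4842·59.9) = 0.3342.
CD = 0.0182 + 0.0487 × 0.3342² = 0.02364.
D = q·S·CD = 4842 × 59.9 × 0.02364 = 6856 N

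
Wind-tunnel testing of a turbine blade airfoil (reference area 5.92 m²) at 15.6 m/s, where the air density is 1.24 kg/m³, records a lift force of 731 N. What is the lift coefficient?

CL = 0.818

From L = ½ρv²S·CL, rearranging gives CL = 2L/(ρv²S).
CL = 2 × 731 / (1.24 × 15.6² × 5.92) = 0.818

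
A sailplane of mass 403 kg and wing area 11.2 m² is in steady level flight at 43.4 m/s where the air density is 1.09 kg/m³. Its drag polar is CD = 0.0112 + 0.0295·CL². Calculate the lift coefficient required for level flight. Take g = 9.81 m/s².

CL = 0.344

Weight W = mg = 403 × 9.81 = 3953.4 N; in level flight L = W.
q = ½ρv² = ½ × 1.09 × 43.4² = 1027 Pa.
Required CL = L/(qS) = 3953.4/(1027·11.2) = 0.3439.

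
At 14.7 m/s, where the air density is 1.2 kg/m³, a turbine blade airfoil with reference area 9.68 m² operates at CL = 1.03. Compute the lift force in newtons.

Dynamic pressure q = ½ρv² = ½ × 1.2 × 14.7² = 129.7 Pa.
L = q·S·CL = 129.7 × 9.68 × 1.03 = 1290 N

L = 1290 N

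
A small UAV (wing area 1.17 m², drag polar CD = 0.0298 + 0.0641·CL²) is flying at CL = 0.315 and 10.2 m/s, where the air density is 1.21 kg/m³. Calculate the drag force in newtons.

CD = 0.0298 + 0.0641 × 0.315² = 0.03616
D = ½ρv²S·CD = ½ × 1.21 × 10.2² × 1.17 × 0.03616 = 2.66 N

D = 2.66 N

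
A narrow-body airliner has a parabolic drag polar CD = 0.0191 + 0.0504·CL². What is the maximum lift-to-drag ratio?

(L/D)max = 16.1

For CD = CD0 + K·CL², (L/D)max occurs at CL* = √(CD0/K) and equals 1/(2√(K·CD0)).
(L/D)max = 1/(2√(0.0504 × 0.0191)) = 1/(2 × 0.03103) = 16.1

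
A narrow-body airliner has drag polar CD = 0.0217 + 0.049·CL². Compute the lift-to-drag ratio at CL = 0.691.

L/D = 15.3

CD = 0.0217 + 0.049 × 0.691² = 0.0451
L/D = CL/CD = 0.691 / 0.0451 = 15.3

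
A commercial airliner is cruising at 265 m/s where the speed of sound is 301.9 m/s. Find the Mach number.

M = v/a = 265 / 301.9 = 0.878

M = 0.878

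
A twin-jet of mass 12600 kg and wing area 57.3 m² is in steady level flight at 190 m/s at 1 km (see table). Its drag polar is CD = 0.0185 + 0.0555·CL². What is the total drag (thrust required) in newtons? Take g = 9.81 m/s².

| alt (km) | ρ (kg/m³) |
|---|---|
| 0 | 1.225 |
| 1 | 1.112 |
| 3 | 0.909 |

D = 22000 N

At 1 km, from the table: ρ = 1.112 kg/m³.
Weight W = mg = 12600 × 9.81 = 1.2361×10^5 N; in level flight L = W.
Dynamic pressure q = 0.5 × 1.112 × 190² = 20070 Pa.
Required CL = L/(qS) = 1.2361×10^5/(20070·57.3) = 0.1075.
CD = 0.0185 + 0.0555 × 0.1075² = 0.01914.
D = q·S·CD = 20070 × 57.3 × 0.01914 = 22010 N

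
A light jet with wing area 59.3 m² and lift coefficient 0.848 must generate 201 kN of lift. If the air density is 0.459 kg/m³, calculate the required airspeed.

L = ½ρv²S·CL ⇒ v = √(2L/(ρ·S·CL))
v = √(2 × 2.01×10^5 / (0.459 × 59.3 × 0.848)) = √17420 = 132 m/s

v = 132 m/s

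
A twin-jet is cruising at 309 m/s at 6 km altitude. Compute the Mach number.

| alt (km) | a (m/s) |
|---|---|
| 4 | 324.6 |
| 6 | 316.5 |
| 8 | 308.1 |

M = 0.976

At 6 km, from the table: a = 316.5 m/s.
M = v/a = 309 / 316.5 = 0.976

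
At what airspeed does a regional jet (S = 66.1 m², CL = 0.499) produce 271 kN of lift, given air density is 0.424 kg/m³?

L = ½ρv²S·CL ⇒ v = √(2L/(ρ·S·CL))
v = √(2 × 2.71×10^5 / (0.424 × 66.1 × 0.499)) = √38760 = 197 m/s

v = 197 m/s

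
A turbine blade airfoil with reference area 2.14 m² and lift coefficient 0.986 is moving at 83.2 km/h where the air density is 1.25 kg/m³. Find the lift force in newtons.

Convert speed: v = 83.2 km/h ÷ 3.6 = 23.11 m/s.
L = ½ρv²S·CL = ½ × 1.25 × 23.11² × 2.14 × 0.986 = 704 N

L = 704 N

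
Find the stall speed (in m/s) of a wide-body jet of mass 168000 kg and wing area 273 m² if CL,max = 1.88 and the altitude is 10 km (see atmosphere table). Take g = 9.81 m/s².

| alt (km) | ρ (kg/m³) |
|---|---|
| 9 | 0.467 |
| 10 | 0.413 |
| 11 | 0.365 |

V_stall = 125 m/s

At 10 km, from the table: ρ = 0.413 kg/m³.
Weight W = mg = 168000 × 9.81 = 1.648×10^6 N.
From L = ½ρV²S·CL,max = W: V_stall = √(2W/(ρSCL,max)) = √(2·1.648×10^6/(0.413·273·1.88))
V_stall = √15550 = 125 m/s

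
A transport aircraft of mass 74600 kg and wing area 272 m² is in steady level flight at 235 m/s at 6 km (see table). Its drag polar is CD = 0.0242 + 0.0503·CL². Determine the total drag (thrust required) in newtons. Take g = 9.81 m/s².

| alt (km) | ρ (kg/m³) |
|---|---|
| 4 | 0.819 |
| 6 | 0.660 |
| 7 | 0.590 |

D = 1.25×10^5 N

At 6 km, from the table: ρ = 0.660 kg/m³.
In steady level flight, lift balances weight: W = mg = 74600 × 9.81 = 7.3183×10^5 N.
q = ½ρv² = ½ × 0.66 × 235² = 18220 Pa.
Required CL = L/(qS) = 7.3183×10^5/(18220·272) = 0.1476.
CD = 0.0242 + 0.0503 × 0.1476² = 0.0253.
D = q·S·CD = 18220 × 272 × 0.0253 = 1.254×10^5 N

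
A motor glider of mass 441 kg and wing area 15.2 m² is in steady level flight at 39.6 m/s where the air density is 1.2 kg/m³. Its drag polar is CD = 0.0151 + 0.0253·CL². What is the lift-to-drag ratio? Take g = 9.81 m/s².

L/D = 17.4

In steady level flight, lift balances weight: W = mg = 441 × 9.81 = 4326.2 N.
Dynamic pressure q = 0.5 × 1.2 × 39.6² = 940.9 Pa.
Required CL = L/(qS) = 4326.2/(940.9·15.2) = 0.3025.
CD = 0.0151 + 0.0253 × 0.3025² = 0.01742.
L/D = CL/CD = 0.3025 / 0.01742 = 17.4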